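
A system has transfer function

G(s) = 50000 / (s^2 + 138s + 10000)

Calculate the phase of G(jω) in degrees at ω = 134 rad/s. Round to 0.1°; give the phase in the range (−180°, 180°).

At s = jω = j134:
quadratic: (j134)² + 138·j134 + 10000 = -7956 + j18492 → |·| ≈ 20131, ∠ ≈ 113.28°
∠G = 0.00° − 113.28° = -113.28°

-113.3°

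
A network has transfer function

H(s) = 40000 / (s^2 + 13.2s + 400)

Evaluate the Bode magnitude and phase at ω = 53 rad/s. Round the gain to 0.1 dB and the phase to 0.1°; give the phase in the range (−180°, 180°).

24.1 dB, -163.8°

At s = jω = j53:
quadratic: (j53)² + 13.2·j53 + 400 = -2409 + j699.6 → |·| ≈ 2508.5, ∠ ≈ 163.81°
|H| = 40000 / 2508.5 ≈ 15.946
Gain = 20 log₁₀(15.946) ≈ 24.05 dB
∠H = 0.00° − 163.81° = -163.81°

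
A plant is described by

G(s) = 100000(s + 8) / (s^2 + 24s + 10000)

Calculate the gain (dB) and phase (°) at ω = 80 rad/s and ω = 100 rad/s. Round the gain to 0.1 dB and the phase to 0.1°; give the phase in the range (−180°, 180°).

At s = jω = j80:
zero (s+8): 8 + j80 → |·| = √(8²+80²) = √6464 ≈ 80.399, ∠ = arctan(80/8) ≈ 84.29°
quadratic: (j80)² + 24·j80 + 10000 = 3600 + j1920 → |·| ≈ 4080, ∠ ≈ 28.07°
|G| = 100000 · 80.399 / 4080 ≈ 1970.6
Gain = 20 log₁₀(1970.6) ≈ 65.89 dB
∠G = 84.29° − 28.07° = 56.22°

At s = jω = j100:
zero (s+8): 8 + j100 → |·| = √(8²+100²) = √10064 ≈ 100.32, ∠ = arctan(100/8) ≈ 85.43°
quadratic: (j100)² + 24·j100 + 10000 = 0 + j2400 → |·| ≈ 2400, ∠ ≈ 90.00°
|G| = 100000 · 100.32 / 2400 ≈ 4180
Gain = 20 log₁₀(4180) ≈ 72.42 dB
∠G = 85.43° − 90.00° = -4.57°

ω = 80: 65.9 dB, 56.2°; ω = 100: 72.4 dB, -4.6°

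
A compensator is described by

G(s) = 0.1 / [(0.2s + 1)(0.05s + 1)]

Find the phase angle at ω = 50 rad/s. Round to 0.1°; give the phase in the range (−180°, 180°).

-152.5°

At ω = 50 rad/s:
pole (1 + j50·0.2) = 1 + j10 → |·| ≈ 10.05, ∠ ≈ 84.29°
pole (1 + j50·0.05) = 1 + j2.5 → |·| ≈ 2.6926, ∠ ≈ 68.20°
∠G = (0°) − (84.29° + 68.20°) = -152.49°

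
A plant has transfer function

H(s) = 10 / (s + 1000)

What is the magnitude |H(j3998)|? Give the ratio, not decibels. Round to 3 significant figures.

Substitute s = j3998:
Numerator: 10 = 10 + j0
Denominator: (j3998) + 1000 = 1000 + j3998
|N| = √(10² + 0²) ≈ 10, ∠N ≈ 0.00°
|D| = √(1000² + 3998²) ≈ 4121.2, ∠D ≈ 75.96°
|H| = 10 / 4121.2 ≈ 0.0024265

0.00243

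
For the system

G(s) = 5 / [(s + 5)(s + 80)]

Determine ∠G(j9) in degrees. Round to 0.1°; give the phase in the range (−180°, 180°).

At s = jω = j9:
pole (s+5): 5 + j9 → |·| = √(5²+9²) = √106 ≈ 10.296, ∠ = arctan(9/5) ≈ 60.95°
pole (s+80): 80 + j9 → |·| = √(80²+9²) = √6481 ≈ 80.505, ∠ = arctan(9/80) ≈ 6.42°
∠G = 0.00° − 67.37° = -67.37°

-67.4°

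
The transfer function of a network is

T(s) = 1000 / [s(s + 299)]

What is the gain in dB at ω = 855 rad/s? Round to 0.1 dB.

-57.8 dB

At s = jω = j855:
pole (s+299): 299 + j855 → |·| = √(299²+855²) = √820426 ≈ 905.77, ∠ = arctan(855/299) ≈ 70.72°
pole at origin: |s| = 855, ∠ = 90.00° (in denominator)
|T| = 1000 / 7.7443e+05 ≈ 0.0012913
Gain = 20 log₁₀(0.0012913) ≈ -57.78 dB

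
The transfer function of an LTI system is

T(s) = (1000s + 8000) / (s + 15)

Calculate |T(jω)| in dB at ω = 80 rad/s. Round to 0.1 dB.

Substitute s = j80:
Numerator: 1000(j80) + 8000 = 8000 + j80000
Denominator: (j80) + 15 = 15 + j80
|N| = √(8000² + 80000²) ≈ 80399, ∠N ≈ 84.29°
|D| = √(15² + 80²) ≈ 81.394, ∠D ≈ 79.38°
|T| = 80399 / 81.394 ≈ 987.78
Gain = 20 log₁₀(987.78) ≈ 59.89 dB

59.9 dB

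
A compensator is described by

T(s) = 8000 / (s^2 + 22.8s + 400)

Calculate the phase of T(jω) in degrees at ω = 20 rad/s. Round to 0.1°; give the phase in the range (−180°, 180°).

At s = jω = j20:
quadratic: (j20)² + 22.8·j20 + 400 = 0 + j456 → |·| ≈ 456, ∠ ≈ 90.00°
∠T = 0.00° − 90.00° = -90.00°

-90.0°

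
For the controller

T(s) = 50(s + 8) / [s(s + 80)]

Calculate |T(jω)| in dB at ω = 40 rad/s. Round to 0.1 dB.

-4.9 dB

At s = jω = j40:
zero (s+8): 8 + j40 → |·| = √(8²+40²) = √1664 ≈ 40.792, ∠ = arctan(40/8) ≈ 78.69°
pole (s+80): 80 + j40 → |·| = √(80²+40²) = √8000 ≈ 89.443, ∠ = arctan(40/80) ≈ 26.57°
pole at origin: |s| = 40, ∠ = 90.00° (in denominator)
|T| = 50 · 40.792 / 3577.7 ≈ 0.57009
Gain = 20 log₁₀(0.57009) ≈ -4.88 dB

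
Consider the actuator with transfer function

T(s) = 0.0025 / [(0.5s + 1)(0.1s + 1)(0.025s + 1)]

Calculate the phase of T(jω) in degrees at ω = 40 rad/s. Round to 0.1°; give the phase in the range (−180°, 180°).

151.9°

At ω = 40 rad/s:
pole (1 + j40·0.5) = 1 + j20 → |·| ≈ 20.025, ∠ ≈ 87.14°
pole (1 + j40·0.1) = 1 + j4 → |·| ≈ 4.1231, ∠ ≈ 75.96°
pole (1 + j40·0.025) = 1 + j1 → |·| ≈ 1.4142, ∠ ≈ 45.00°
∠T = (0°) − (87.14° + 75.96° + 45.00°) = -208.10° ≡ 151.90° (principal value)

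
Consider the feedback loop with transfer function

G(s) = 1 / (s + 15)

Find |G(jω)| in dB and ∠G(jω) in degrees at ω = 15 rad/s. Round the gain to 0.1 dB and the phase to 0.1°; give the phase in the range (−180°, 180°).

At s = jω = j15:
pole (s+15): 15 + j15 → |·| = √(15²+15²) = √450 ≈ 21.213, ∠ = arctan(15/15) ≈ 45.00°
|G| = 1 / 21.213 ≈ 0.047141
Gain = 20 log₁₀(0.047141) ≈ -26.53 dB
∠G = 0.00° − 45.00° = -45.00°

-26.5 dB, -45.0°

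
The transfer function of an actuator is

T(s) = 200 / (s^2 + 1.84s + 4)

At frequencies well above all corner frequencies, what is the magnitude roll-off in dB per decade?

Each pole contributes −20 dB/decade at high frequency; each zero contributes +20 dB/decade.
Net: 0 zero(s) − 2 pole(s) → -40 dB/decade.

-40 dB/decade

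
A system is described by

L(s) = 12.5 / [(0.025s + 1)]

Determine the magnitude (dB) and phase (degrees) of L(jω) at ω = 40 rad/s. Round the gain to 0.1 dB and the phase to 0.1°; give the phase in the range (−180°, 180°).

At ω = 40 rad/s:
pole (1 + j40·0.025) = 1 + j1 → |·| ≈ 1.4142, ∠ ≈ 45.00°
|L| = 12.5 · 1 / (1.4142) ≈ 8.8389
Gain = 20 log₁₀(8.8389) ≈ 18.93 dB
∠L = (0°) − (45.00°) = -45.00°

18.9 dB, -45.0°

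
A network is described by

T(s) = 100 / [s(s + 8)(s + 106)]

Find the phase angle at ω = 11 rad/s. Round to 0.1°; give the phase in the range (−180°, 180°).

-149.9°

At s = jω = j11:
pole (s+8): 8 + j11 → |·| = √(8²+11²) = √185 ≈ 13.601, ∠ = arctan(11/8) ≈ 53.97°
pole (s+106): 106 + j11 → |·| = √(106²+11²) = √11357 ≈ 106.57, ∠ = arctan(11/106) ≈ 5.92°
pole at origin: |s| = 11, ∠ = 90.00° (in denominator)
∠T = 0.00° − 149.89° = -149.89°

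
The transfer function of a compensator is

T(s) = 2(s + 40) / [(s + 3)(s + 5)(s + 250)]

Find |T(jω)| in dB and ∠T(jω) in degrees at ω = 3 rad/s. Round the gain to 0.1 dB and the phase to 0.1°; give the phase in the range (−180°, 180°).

-37.7 dB, -72.4°

At s = jω = j3:
zero (s+40): 40 + j3 → |·| = √(40²+3²) = √1609 ≈ 40.112, ∠ = arctan(3/40) ≈ 4.29°
pole (s+3): 3 + j3 → |·| = √(3²+3²) = √18 ≈ 4.2426, ∠ = arctan(3/3) ≈ 45.00°
pole (s+5): 5 + j3 → |·| = √(5²+3²) = √34 ≈ 5.831, ∠ = arctan(3/5) ≈ 30.96°
pole (s+250): 250 + j3 → |·| = √(250²+3²) = √62509 ≈ 250.02, ∠ = arctan(3/250) ≈ 0.69°
|T| = 2 · 40.112 / 6185.1 ≈ 0.012971
Gain = 20 log₁₀(0.012971) ≈ -37.74 dB
∠T = 4.29° − 76.65° = -72.36°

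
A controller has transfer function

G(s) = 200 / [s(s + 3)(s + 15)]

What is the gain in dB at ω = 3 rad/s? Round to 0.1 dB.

At s = jω = j3:
pole (s+3): 3 + j3 → |·| = √(3²+3²) = √18 ≈ 4.2426, ∠ = arctan(3/3) ≈ 45.00°
pole (s+15): 15 + j3 → |·| = √(15²+3²) = √234 ≈ 15.297, ∠ = arctan(3/15) ≈ 11.31°
pole at origin: |s| = 3, ∠ = 90.00° (in denominator)
|G| = 200 / 194.7 ≈ 1.0272
Gain = 20 log₁₀(1.0272) ≈ 0.23 dB

0.2 dB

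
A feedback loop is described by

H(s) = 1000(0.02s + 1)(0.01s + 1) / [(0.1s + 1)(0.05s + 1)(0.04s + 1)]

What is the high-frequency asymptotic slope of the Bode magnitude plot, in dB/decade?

Each pole contributes −20 dB/decade at high frequency; each zero contributes +20 dB/decade.
Net: 2 zero(s) − 3 pole(s) → -20 dB/decade.

-20 dB/decade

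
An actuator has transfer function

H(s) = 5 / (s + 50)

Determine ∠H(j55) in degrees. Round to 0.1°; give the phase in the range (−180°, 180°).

-47.7°

At s = jω = j55:
pole (s+50): 50 + j55 → |·| = √(50²+55²) = √5525 ≈ 74.33, ∠ = arctan(55/50) ≈ 47.73°
∠H = 0.00° − 47.73° = -47.73°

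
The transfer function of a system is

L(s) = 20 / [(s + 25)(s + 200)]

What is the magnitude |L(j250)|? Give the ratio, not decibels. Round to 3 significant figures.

At s = jω = j250:
pole (s+25): 25 + j250 → |·| = √(25²+250²) = √63125 ≈ 251.25, ∠ = arctan(250/25) ≈ 84.29°
pole (s+200): 200 + j250 → |·| = √(200²+250²) = √102500 ≈ 320.16, ∠ = arctan(250/200) ≈ 51.34°
|L| = 20 / 80440 ≈ 0.00024863

0.000249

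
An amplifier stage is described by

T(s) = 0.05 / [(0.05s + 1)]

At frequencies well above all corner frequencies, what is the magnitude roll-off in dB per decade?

Each pole contributes −20 dB/decade at high frequency; each zero contributes +20 dB/decade.
Net: 0 zero(s) − 1 pole(s) → -20 dB/decade.

-20 dB/decade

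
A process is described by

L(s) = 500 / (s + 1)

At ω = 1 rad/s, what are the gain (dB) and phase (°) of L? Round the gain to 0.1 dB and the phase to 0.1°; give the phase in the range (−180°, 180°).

51.0 dB, -45.0°

At s = jω = j1:
pole (s+1): 1 + j1 → |·| = √(1²+1²) = √2 ≈ 1.4142, ∠ = arctan(1/1) ≈ 45.00°
|L| = 500 / 1.4142 ≈ 353.56
Gain = 20 log₁₀(353.56) ≈ 50.97 dB
∠L = 0.00° − 45.00° = -45.00°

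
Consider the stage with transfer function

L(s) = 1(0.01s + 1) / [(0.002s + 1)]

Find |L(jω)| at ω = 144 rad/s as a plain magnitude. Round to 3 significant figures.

At ω = 144 rad/s:
zero (1 + j144·0.01) = 1 + j1.44 → |·| ≈ 1.7532, ∠ ≈ 55.22°
pole (1 + j144·0.002) = 1 + j0.288 → |·| ≈ 1.0406, ∠ ≈ 16.07°
|L| = 1 · 1.7532 / (1.0406) ≈ 1.6848

1.68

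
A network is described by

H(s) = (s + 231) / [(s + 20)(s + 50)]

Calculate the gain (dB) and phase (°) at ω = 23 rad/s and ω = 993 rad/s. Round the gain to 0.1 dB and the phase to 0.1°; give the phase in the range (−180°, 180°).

ω = 23: -17.2 dB, -68.0°; ω = 993: -59.7 dB, -99.1°

At s = jω = j23:
zero (s+231): 231 + j23 → |·| = √(231²+23²) = √53890 ≈ 232.14, ∠ = arctan(23/231) ≈ 5.69°
pole (s+20): 20 + j23 → |·| = √(20²+23²) = √929 ≈ 30.48, ∠ = arctan(23/20) ≈ 48.99°
pole (s+50): 50 + j23 → |·| = √(50²+23²) = √3029 ≈ 55.036, ∠ = arctan(23/50) ≈ 24.70°
|H| = 1 · 232.14 / 1677.5 ≈ 0.13838
Gain = 20 log₁₀(0.13838) ≈ -17.18 dB
∠H = 5.69° − 73.69° = -68.00°

At s = jω = j993:
zero (s+231): 231 + j993 → |·| = √(231²+993²) = √1039410 ≈ 1019.5, ∠ = arctan(993/231) ≈ 76.90°
pole (s+20): 20 + j993 → |·| = √(20²+993²) = √986449 ≈ 993.2, ∠ = arctan(993/20) ≈ 88.85°
pole (s+50): 50 + j993 → |·| = √(50²+993²) = √988549 ≈ 994.26, ∠ = arctan(993/50) ≈ 87.12°
|H| = 1 · 1019.5 / 9.875e+05 ≈ 0.0010324
Gain = 20 log₁₀(0.0010324) ≈ -59.72 dB
∠H = 76.90° − 175.97° = -99.07°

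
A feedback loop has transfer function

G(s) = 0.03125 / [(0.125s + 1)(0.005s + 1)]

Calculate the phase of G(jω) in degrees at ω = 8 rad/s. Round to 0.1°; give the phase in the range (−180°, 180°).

At ω = 8 rad/s:
pole (1 + j8·0.125) = 1 + j1 → |·| ≈ 1.4142, ∠ ≈ 45.00°
pole (1 + j8·0.005) = 1 + j0.04 → |·| ≈ 1.0008, ∠ ≈ 2.29°
∠G = (0°) − (45.00° + 2.29°) = -47.29°

-47.3°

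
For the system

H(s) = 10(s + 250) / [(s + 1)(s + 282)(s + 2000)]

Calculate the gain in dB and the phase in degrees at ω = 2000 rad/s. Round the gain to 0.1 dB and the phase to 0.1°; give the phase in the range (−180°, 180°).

At s = jω = j2000:
zero (s+250): 250 + j2000 → |·| = √(250²+2000²) = √4062500 ≈ 2015.6, ∠ = arctan(2000/250) ≈ 82.87°
pole (s+1): 1 + j2000 → |·| = √(1²+2000²) = √4000001 ≈ 2000, ∠ = arctan(2000/1) ≈ 89.97°
pole (s+282): 282 + j2000 → |·| = √(282²+2000²) = √4079524 ≈ 2019.8, ∠ = arctan(2000/282) ≈ 81.97°
pole (s+2000): 2000 + j2000 → |·| = √(2000²+2000²) = √8000000 ≈ 2828.4, ∠ = arctan(2000/2000) ≈ 45.00°
|H| = 10 · 2015.6 / 1.1426e+10 ≈ 1.764e-06
Gain = 20 log₁₀(1.764e-06) ≈ -115.07 dB
∠H = 82.87° − 216.94° = -134.07°

-115.1 dB, -134.1°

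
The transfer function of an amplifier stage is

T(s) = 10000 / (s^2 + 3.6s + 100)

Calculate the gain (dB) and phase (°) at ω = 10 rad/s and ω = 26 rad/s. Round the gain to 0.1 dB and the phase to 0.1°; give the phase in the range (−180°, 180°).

At s = jω = j10:
quadratic: (j10)² + 3.6·j10 + 100 = 0 + j36 → |·| ≈ 36, ∠ ≈ 90.00°
|T| = 10000 / 36 ≈ 277.78
Gain = 20 log₁₀(277.78) ≈ 48.87 dB
∠T = 0.00° − 90.00° = -90.00°

At s = jω = j26:
quadratic: (j26)² + 3.6·j26 + 100 = -576 + j93.6 → |·| ≈ 583.56, ∠ ≈ 170.77°
|T| = 10000 / 583.56 ≈ 17.136
Gain = 20 log₁₀(17.136) ≈ 24.68 dB
∠T = 0.00° − 170.77° = -170.77°

ω = 10: 48.9 dB, -90.0°; ω = 26: 24.7 dB, -170.8°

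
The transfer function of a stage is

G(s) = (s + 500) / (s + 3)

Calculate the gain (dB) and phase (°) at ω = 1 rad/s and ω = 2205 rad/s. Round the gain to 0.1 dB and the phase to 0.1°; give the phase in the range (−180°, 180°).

ω = 1: 44.0 dB, -18.3°; ω = 2205: 0.2 dB, -12.7°

Substitute s = j1:
Numerator: (j1) + 500 = 500 + j1
Denominator: (j1) + 3 = 3 + j1
|N| = √(500² + 1²) ≈ 500, ∠N ≈ 0.11°
|D| = √(3² + 1²) ≈ 3.1623, ∠D ≈ 18.43°
|G| = 500 / 3.1623 ≈ 158.11
Gain = 20 log₁₀(158.11) ≈ 43.98 dB
∠G = 0.11° − 18.43° = -18.32°

Substitute s = j2205:
Numerator: (j2205) + 500 = 500 + j2205
Denominator: (j2205) + 3 = 3 + j2205
|N| = √(500² + 2205²) ≈ 2261, ∠N ≈ 77.22°
|D| = √(3² + 2205²) ≈ 2205, ∠D ≈ 89.92°
|G| = 2261 / 2205 ≈ 1.0254
Gain = 20 log₁₀(1.0254) ≈ 0.22 dB
∠G = 77.22° − 89.92° = -12.70°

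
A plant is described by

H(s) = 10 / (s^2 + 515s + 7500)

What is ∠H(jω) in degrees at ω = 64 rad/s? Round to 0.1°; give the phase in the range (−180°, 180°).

-84.1°

Substitute s = j64:
Numerator: 10 = 10 + j0
Denominator: (j64)^2 + 515(j64) + 7500 = 3404 + j32960
|N| = √(10² + 0²) ≈ 10, ∠N ≈ 0.00°
|D| = √(3404² + 32960²) ≈ 33135, ∠D ≈ 84.10°
∠H = 0.00° − 84.10° = -84.10°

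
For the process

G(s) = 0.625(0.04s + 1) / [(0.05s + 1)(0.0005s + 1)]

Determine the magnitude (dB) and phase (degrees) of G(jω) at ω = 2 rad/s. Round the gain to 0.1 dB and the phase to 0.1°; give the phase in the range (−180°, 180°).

-4.1 dB, -1.2°

At ω = 2 rad/s:
zero (1 + j2·0.04) = 1 + j0.08 → |·| ≈ 1.0032, ∠ ≈ 4.57°
pole (1 + j2·0.05) = 1 + j0.1 → |·| ≈ 1.005, ∠ ≈ 5.71°
pole (1 + j2·0.0005) = 1 + j0.001 → |·| ≈ 1, ∠ ≈ 0.06°
|G| = 0.625 · 1.0032 / (1.005 · 1) ≈ 0.62388
Gain = 20 log₁₀(0.62388) ≈ -4.10 dB
∠G = (4.57°) − (5.71° + 0.06°) = -1.20°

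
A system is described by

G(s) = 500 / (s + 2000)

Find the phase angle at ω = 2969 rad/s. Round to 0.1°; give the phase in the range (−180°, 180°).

Substitute s = j2969:
Numerator: 500 = 500 + j0
Denominator: (j2969) + 2000 = 2000 + j2969
|N| = √(500² + 0²) ≈ 500, ∠N ≈ 0.00°
|D| = √(2000² + 2969²) ≈ 3579.8, ∠D ≈ 56.03°
∠G = 0.00° − 56.03° = -56.03°

-56.0°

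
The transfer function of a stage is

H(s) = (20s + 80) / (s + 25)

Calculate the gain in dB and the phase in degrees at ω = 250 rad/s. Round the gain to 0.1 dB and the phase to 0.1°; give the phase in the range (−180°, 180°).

Substitute s = j250:
Numerator: 20(j250) + 80 = 80 + j5000
Denominator: (j250) + 25 = 25 + j250
|N| = √(80² + 5000²) ≈ 5000.6, ∠N ≈ 89.08°
|D| = √(25² + 250²) ≈ 251.25, ∠D ≈ 84.29°
|H| = 5000.6 / 251.25 ≈ 19.903
Gain = 20 log₁₀(19.903) ≈ 25.98 dB
∠H = 89.08° − 84.29° = 4.79°

26.0 dB, 4.8°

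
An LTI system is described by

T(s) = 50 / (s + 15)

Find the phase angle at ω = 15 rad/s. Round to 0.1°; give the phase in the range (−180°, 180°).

-45.0°

Substitute s = j15:
Numerator: 50 = 50 + j0
Denominator: (j15) + 15 = 15 + j15
|N| = √(50² + 0²) ≈ 50, ∠N ≈ 0.00°
|D| = √(15² + 15²) ≈ 21.213, ∠D ≈ 45.00°
∠T = 0.00° − 45.00° = -45.00°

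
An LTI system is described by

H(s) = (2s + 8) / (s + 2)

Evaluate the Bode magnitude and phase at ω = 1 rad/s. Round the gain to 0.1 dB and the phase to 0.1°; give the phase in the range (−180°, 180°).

Substitute s = j1:
Numerator: 2(j1) + 8 = 8 + j2
Denominator: (j1) + 2 = 2 + j1
|N| = √(8² + 2²) ≈ 8.2462, ∠N ≈ 14.04°
|D| = √(2² + 1²) ≈ 2.2361, ∠D ≈ 26.57°
|H| = 8.2462 / 2.2361 ≈ 3.6878
Gain = 20 log₁₀(3.6878) ≈ 11.34 dB
∠H = 14.04° − 26.57° = -12.53°

11.3 dB, -12.5°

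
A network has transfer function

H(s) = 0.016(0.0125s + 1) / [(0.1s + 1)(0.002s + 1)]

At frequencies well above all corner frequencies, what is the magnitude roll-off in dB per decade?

Each pole contributes −20 dB/decade at high frequency; each zero contributes +20 dB/decade.
Net: 1 zero(s) − 2 pole(s) → -20 dB/decade.

-20 dB/decade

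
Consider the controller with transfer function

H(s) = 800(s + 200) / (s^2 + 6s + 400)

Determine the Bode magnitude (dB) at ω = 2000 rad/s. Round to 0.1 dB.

-7.9 dB

At s = jω = j2000:
zero (s+200): 200 + j2000 → |·| = √(200²+2000²) = √4040000 ≈ 2010, ∠ = arctan(2000/200) ≈ 84.29°
quadratic: (j2000)² + 6·j2000 + 400 = -3999600 + j12000 → |·| ≈ 3.9996e+06, ∠ ≈ 179.83°
|H| = 800 · 2010 / 3.9996e+06 ≈ 0.40204
Gain = 20 log₁₀(0.40204) ≈ -7.91 dB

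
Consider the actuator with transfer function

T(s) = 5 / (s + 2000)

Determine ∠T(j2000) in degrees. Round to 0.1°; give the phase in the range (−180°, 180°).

-45.0°

Substitute s = j2000:
Numerator: 5 = 5 + j0
Denominator: (j2000) + 2000 = 2000 + j2000
|N| = √(5² + 0²) ≈ 5, ∠N ≈ 0.00°
|D| = √(2000² + 2000²) ≈ 2828.4, ∠D ≈ 45.00°
∠T = 0.00° − 45.00° = -45.00°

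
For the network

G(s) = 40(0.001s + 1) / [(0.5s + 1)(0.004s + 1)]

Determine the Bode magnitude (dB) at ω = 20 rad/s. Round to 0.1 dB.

At ω = 20 rad/s:
zero (1 + j20·0.001) = 1 + j0.02 → |·| ≈ 1.0002, ∠ ≈ 1.15°
pole (1 + j20·0.5) = 1 + j10 → |·| ≈ 10.05, ∠ ≈ 84.29°
pole (1 + j20·0.004) = 1 + j0.08 → |·| ≈ 1.0032, ∠ ≈ 4.57°
|G| = 40 · 1.0002 / (10.05 · 1.0032) ≈ 3.9682
Gain = 20 log₁₀(3.9682) ≈ 11.97 dB

12.0 dB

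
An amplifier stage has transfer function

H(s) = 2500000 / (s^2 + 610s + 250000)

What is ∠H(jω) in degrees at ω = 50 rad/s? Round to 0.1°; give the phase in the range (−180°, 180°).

-7.0°

At s = jω = j50:
quadratic: (j50)² + 610·j50 + 250000 = 247500 + j30500 → |·| ≈ 2.4937e+05, ∠ ≈ 7.03°
∠H = 0.00° − 7.03° = -7.03°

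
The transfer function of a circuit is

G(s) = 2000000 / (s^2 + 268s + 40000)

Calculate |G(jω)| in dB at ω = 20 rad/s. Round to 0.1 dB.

34.0 dB

At s = jω = j20:
quadratic: (j20)² + 268·j20 + 40000 = 39600 + j5360 → |·| ≈ 39961, ∠ ≈ 7.71°
|G| = 2000000 / 39961 ≈ 50.049
Gain = 20 log₁₀(50.049) ≈ 33.99 dB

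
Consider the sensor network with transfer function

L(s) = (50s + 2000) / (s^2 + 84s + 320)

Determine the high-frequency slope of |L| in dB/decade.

Each pole contributes −20 dB/decade at high frequency; each zero contributes +20 dB/decade.
Net: 1 zero(s) − 2 pole(s) → -20 dB/decade.

-20 dB/decade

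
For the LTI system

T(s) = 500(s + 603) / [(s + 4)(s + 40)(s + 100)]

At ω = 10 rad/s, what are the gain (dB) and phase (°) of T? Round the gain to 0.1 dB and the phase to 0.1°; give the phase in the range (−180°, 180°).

At s = jω = j10:
zero (s+603): 603 + j10 → |·| = √(603²+10²) = √363709 ≈ 603.08, ∠ = arctan(10/603) ≈ 0.95°
pole (s+4): 4 + j10 → |·| = √(4²+10²) = √116 ≈ 10.77, ∠ = arctan(10/4) ≈ 68.20°
pole (s+40): 40 + j10 → |·| = √(40²+10²) = √1700 ≈ 41.231, ∠ = arctan(10/40) ≈ 14.04°
pole (s+100): 100 + j10 → |·| = √(100²+10²) = √10100 ≈ 100.5, ∠ = arctan(10/100) ≈ 5.71°
|T| = 500 · 603.08 / 44628 ≈ 6.7567
Gain = 20 log₁₀(6.7567) ≈ 16.59 dB
∠T = 0.95° − 87.95° = -87.00°

16.6 dB, -87.0°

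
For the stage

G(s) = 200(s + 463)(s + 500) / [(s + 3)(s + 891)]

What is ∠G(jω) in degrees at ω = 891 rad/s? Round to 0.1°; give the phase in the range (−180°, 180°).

-11.6°

At s = jω = j891:
zero (s+463): 463 + j891 → |·| = √(463²+891²) = √1008250 ≈ 1004.1, ∠ = arctan(891/463) ≈ 62.54°
zero (s+500): 500 + j891 → |·| = √(500²+891²) = √1043881 ≈ 1021.7, ∠ = arctan(891/500) ≈ 60.70°
pole (s+3): 3 + j891 → |·| = √(3²+891²) = √793890 ≈ 891.01, ∠ = arctan(891/3) ≈ 89.81°
pole (s+891): 891 + j891 → |·| = √(891²+891²) = √1587762 ≈ 1260.1, ∠ = arctan(891/891) ≈ 45.00°
∠G = 123.24° − 134.81° = -11.57°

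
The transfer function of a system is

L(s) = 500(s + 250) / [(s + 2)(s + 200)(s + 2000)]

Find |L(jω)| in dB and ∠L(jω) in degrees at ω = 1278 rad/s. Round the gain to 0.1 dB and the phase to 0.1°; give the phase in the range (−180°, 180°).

At s = jω = j1278:
zero (s+250): 250 + j1278 → |·| = √(250²+1278²) = √1695784 ≈ 1302.2, ∠ = arctan(1278/250) ≈ 78.93°
pole (s+2): 2 + j1278 → |·| = √(2²+1278²) = √1633288 ≈ 1278, ∠ = arctan(1278/2) ≈ 89.91°
pole (s+200): 200 + j1278 → |·| = √(200²+1278²) = √1673284 ≈ 1293.6, ∠ = arctan(1278/200) ≈ 81.11°
pole (s+2000): 2000 + j1278 → |·| = √(2000²+1278²) = √5633284 ≈ 2373.5, ∠ = arctan(1278/2000) ≈ 32.58°
|L| = 500 · 1302.2 / 3.9239e+09 ≈ 0.00016593
Gain = 20 log₁₀(0.00016593) ≈ -75.60 dB
∠L = 78.93° − 203.60° = -124.67°

-75.6 dB, -124.7°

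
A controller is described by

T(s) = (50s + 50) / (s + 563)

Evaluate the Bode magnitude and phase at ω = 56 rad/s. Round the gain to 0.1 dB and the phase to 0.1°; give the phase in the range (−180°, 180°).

13.9 dB, 83.3°

Substitute s = j56:
Numerator: 50(j56) + 50 = 50 + j2800
Denominator: (j56) + 563 = 563 + j56
|N| = √(50² + 2800²) ≈ 2800.4, ∠N ≈ 88.98°
|D| = √(563² + 56²) ≈ 565.78, ∠D ≈ 5.68°
|T| = 2800.4 / 565.78 ≈ 4.9496
Gain = 20 log₁₀(4.9496) ≈ 13.89 dB
∠T = 88.98° − 5.68° = 83.30°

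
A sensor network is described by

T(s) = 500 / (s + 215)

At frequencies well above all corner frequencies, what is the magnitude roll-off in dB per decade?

-20 dB/decade

Each pole contributes −20 dB/decade at high frequency; each zero contributes +20 dB/decade.
Net: 0 zero(s) − 1 pole(s) → -20 dB/decade.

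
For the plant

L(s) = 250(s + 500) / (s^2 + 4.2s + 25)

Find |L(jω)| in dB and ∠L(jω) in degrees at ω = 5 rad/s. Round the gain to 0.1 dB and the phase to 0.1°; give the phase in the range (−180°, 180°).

75.5 dB, -89.4°

At s = jω = j5:
zero (s+500): 500 + j5 → |·| = √(500²+5²) = √250025 ≈ 500.02, ∠ = arctan(5/500) ≈ 0.57°
quadratic: (j5)² + 4.2·j5 + 25 = 0 + j21 → |·| ≈ 21, ∠ ≈ 90.00°
|L| = 250 · 500.02 / 21 ≈ 5952.6
Gain = 20 log₁₀(5952.6) ≈ 75.49 dB
∠L = 0.57° − 90.00° = -89.43°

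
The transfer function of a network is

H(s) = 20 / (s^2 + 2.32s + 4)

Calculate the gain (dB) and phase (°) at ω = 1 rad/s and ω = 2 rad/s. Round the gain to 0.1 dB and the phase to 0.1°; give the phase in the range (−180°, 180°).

At s = jω = j1:
quadratic: (j1)² + 2.32·j1 + 4 = 3 + j2.32 → |·| ≈ 3.7924, ∠ ≈ 37.72°
|H| = 20 / 3.7924 ≈ 5.2737
Gain = 20 log₁₀(5.2737) ≈ 14.44 dB
∠H = 0.00° − 37.72° = -37.72°

At s = jω = j2:
quadratic: (j2)² + 2.32·j2 + 4 = 0 + j4.64 → |·| ≈ 4.64, ∠ ≈ 90.00°
|H| = 20 / 4.64 ≈ 4.3103
Gain = 20 log₁₀(4.3103) ≈ 12.69 dB
∠H = 0.00° − 90.00° = -90.00°

ω = 1: 14.4 dB, -37.7°; ω = 2: 12.7 dB, -90.0°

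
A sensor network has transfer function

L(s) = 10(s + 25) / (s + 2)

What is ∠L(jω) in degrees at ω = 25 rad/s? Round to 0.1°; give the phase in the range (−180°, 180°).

At s = jω = j25:
zero (s+25): 25 + j25 → |·| = √(25²+25²) = √1250 ≈ 35.355, ∠ = arctan(25/25) ≈ 45.00°
pole (s+2): 2 + j25 → |·| = √(2²+25²) = √629 ≈ 25.08, ∠ = arctan(25/2) ≈ 85.43°
∠L = 45.00° − 85.43° = -40.43°

-40.4°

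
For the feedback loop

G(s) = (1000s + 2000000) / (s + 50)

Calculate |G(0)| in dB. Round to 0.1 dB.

G(0) = 2000000 / 50 = 40000
20 log₁₀(40000) ≈ 92.04 dB

92.0 dB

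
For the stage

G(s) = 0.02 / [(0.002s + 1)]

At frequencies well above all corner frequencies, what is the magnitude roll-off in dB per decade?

Each pole contributes −20 dB/decade at high frequency; each zero contributes +20 dB/decade.
Net: 0 zero(s) − 1 pole(s) → -20 dB/decade.

-20 dB/decade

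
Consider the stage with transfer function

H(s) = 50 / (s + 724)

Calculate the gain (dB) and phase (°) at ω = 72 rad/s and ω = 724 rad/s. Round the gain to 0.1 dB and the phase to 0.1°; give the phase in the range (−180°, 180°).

ω = 72: -23.3 dB, -5.7°; ω = 724: -26.2 dB, -45.0°

Substitute s = j72:
Numerator: 50 = 50 + j0
Denominator: (j72) + 724 = 724 + j72
|N| = √(50² + 0²) ≈ 50, ∠N ≈ 0.00°
|D| = √(724² + 72²) ≈ 727.57, ∠D ≈ 5.68°
|H| = 50 / 727.57 ≈ 0.068722
Gain = 20 log₁₀(0.068722) ≈ -23.26 dB
∠H = 0.00° − 5.68° = -5.68°

Substitute s = j724:
Numerator: 50 = 50 + j0
Denominator: (j724) + 724 = 724 + j724
|N| = √(50² + 0²) ≈ 50, ∠N ≈ 0.00°
|D| = √(724² + 724²) ≈ 1023.9, ∠D ≈ 45.00°
|H| = 50 / 1023.9 ≈ 0.048833
Gain = 20 log₁₀(0.048833) ≈ -26.23 dB
∠H = 0.00° − 45.00° = -45.00°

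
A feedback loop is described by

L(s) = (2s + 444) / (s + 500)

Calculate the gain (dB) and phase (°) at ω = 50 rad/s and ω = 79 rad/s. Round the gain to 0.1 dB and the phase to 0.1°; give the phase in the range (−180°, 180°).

Substitute s = j50:
Numerator: 2(j50) + 444 = 444 + j100
Denominator: (j50) + 500 = 500 + j50
|N| = √(444² + 100²) ≈ 455.12, ∠N ≈ 12.69°
|D| = √(500² + 50²) ≈ 502.49, ∠D ≈ 5.71°
|L| = 455.12 / 502.49 ≈ 0.90573
Gain = 20 log₁₀(0.90573) ≈ -0.86 dB
∠L = 12.69° − 5.71° = 6.98°

Substitute s = j79:
Numerator: 2(j79) + 444 = 444 + j158
Denominator: (j79) + 500 = 500 + j79
|N| = √(444² + 158²) ≈ 471.27, ∠N ≈ 19.59°
|D| = √(500² + 79²) ≈ 506.2, ∠D ≈ 8.98°
|L| = 471.27 / 506.2 ≈ 0.931
Gain = 20 log₁₀(0.931) ≈ -0.62 dB
∠L = 19.59° − 8.98° = 10.61°

ω = 50: -0.9 dB, 7.0°; ω = 79: -0.6 dB, 10.6°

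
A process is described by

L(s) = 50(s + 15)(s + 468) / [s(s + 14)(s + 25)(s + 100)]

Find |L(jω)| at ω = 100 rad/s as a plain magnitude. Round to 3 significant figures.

At s = jω = j100:
zero (s+15): 15 + j100 → |·| = √(15²+100²) = √10225 ≈ 101.12, ∠ = arctan(100/15) ≈ 81.47°
zero (s+468): 468 + j100 → |·| = √(468²+100²) = √229024 ≈ 478.56, ∠ = arctan(100/468) ≈ 12.06°
pole (s+14): 14 + j100 → |·| = √(14²+100²) = √10196 ≈ 100.98, ∠ = arctan(100/14) ≈ 82.03°
pole (s+25): 25 + j100 → |·| = √(25²+100²) = √10625 ≈ 103.08, ∠ = arctan(100/25) ≈ 75.96°
pole (s+100): 100 + j100 → |·| = √(100²+100²) = √20000 ≈ 141.42, ∠ = arctan(100/100) ≈ 45.00°
pole at origin: |s| = 100, ∠ = 90.00° (in denominator)
|L| = 50 · 48392 / 1.472e+08 ≈ 0.016438

0.0164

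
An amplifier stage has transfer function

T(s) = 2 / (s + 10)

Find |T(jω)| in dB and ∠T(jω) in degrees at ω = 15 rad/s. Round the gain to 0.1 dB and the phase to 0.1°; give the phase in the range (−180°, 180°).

At s = jω = j15:
pole (s+10): 10 + j15 → |·| = √(10²+15²) = √325 ≈ 18.028, ∠ = arctan(15/10) ≈ 56.31°
|T| = 2 / 18.028 ≈ 0.11094
Gain = 20 log₁₀(0.11094) ≈ -19.10 dB
∠T = 0.00° − 56.31° = -56.31°

-19.1 dB, -56.3°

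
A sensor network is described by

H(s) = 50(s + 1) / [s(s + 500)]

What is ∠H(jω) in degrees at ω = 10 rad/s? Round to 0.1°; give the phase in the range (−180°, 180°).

-6.9°

At s = jω = j10:
zero (s+1): 1 + j10 → |·| = √(1²+10²) = √101 ≈ 10.05, ∠ = arctan(10/1) ≈ 84.29°
pole (s+500): 500 + j10 → |·| = √(500²+10²) = √250100 ≈ 500.1, ∠ = arctan(10/500) ≈ 1.15°
pole at origin: |s| = 10, ∠ = 90.00° (in denominator)
∠H = 84.29° − 91.15° = -6.86°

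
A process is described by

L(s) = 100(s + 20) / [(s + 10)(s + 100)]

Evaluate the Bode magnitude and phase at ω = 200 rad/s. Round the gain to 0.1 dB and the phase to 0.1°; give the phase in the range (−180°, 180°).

-7.0 dB, -66.3°

At s = jω = j200:
zero (s+20): 20 + j200 → |·| = √(20²+200²) = √40400 ≈ 201, ∠ = arctan(200/20) ≈ 84.29°
pole (s+10): 10 + j200 → |·| = √(10²+200²) = √40100 ≈ 200.25, ∠ = arctan(200/10) ≈ 87.14°
pole (s+100): 100 + j200 → |·| = √(100²+200²) = √50000 ≈ 223.61, ∠ = arctan(200/100) ≈ 63.43°
|L| = 100 · 201 / 44778 ≈ 0.44888
Gain = 20 log₁₀(0.44888) ≈ -6.96 dB
∠L = 84.29° − 150.57° = -66.28°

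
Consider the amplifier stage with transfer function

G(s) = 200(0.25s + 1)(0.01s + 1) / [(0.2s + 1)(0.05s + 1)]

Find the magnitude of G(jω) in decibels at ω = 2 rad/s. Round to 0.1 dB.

46.3 dB

At ω = 2 rad/s:
zero (1 + j2·0.25) = 1 + j0.5 → |·| ≈ 1.118, ∠ ≈ 26.57°
zero (1 + j2·0.01) = 1 + j0.02 → |·| ≈ 1.0002, ∠ ≈ 1.15°
pole (1 + j2·0.2) = 1 + j0.4 → |·| ≈ 1.077, ∠ ≈ 21.80°
pole (1 + j2·0.05) = 1 + j0.1 → |·| ≈ 1.005, ∠ ≈ 5.71°
|G| = 200 · 1.118 · 1.0002 / (1.077 · 1.005) ≈ 206.62
Gain = 20 log₁₀(206.62) ≈ 46.30 dB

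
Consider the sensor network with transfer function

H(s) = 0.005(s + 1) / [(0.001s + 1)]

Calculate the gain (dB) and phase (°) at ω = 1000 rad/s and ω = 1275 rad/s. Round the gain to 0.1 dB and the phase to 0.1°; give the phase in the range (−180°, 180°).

At ω = 1000 rad/s:
zero (1 + j1000·1) = 1 + j1000 → |·| ≈ 1000, ∠ ≈ 89.94°
pole (1 + j1000·0.001) = 1 + j1 → |·| ≈ 1.4142, ∠ ≈ 45.00°
|H| = 0.005 · 1000 / (1.4142) ≈ 3.5356
Gain = 20 log₁₀(3.5356) ≈ 10.97 dB
∠H = (89.94°) − (45.00°) = 44.94°

At ω = 1275 rad/s:
zero (1 + j1275·1) = 1 + j1275 → |·| ≈ 1275, ∠ ≈ 89.96°
pole (1 + j1275·0.001) = 1 + j1.275 → |·| ≈ 1.6204, ∠ ≈ 51.89°
|H| = 0.005 · 1275 / (1.6204) ≈ 3.9342
Gain = 20 log₁₀(3.9342) ≈ 11.90 dB
∠H = (89.96°) − (51.89°) = 38.07°

ω = 1000: 11.0 dB, 44.9°; ω = 1275: 11.9 dB, 38.1°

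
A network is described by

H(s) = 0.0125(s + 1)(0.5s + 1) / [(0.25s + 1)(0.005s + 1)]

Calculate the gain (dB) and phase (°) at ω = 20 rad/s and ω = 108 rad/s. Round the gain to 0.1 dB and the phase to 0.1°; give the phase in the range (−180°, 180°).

At ω = 20 rad/s:
zero (1 + j20·1) = 1 + j20 → |·| ≈ 20.025, ∠ ≈ 87.14°
zero (1 + j20·0.5) = 1 + j10 → |·| ≈ 10.05, ∠ ≈ 84.29°
pole (1 + j20·0.25) = 1 + j5 → |·| ≈ 5.099, ∠ ≈ 78.69°
pole (1 + j20·0.005) = 1 + j0.1 → |·| ≈ 1.005, ∠ ≈ 5.71°
|H| = 0.0125 · 20.025 · 10.05 / (5.099 · 1.005) ≈ 0.49091
Gain = 20 log₁₀(0.49091) ≈ -6.18 dB
∠H = (87.14° + 84.29°) − (78.69° + 5.71°) = 87.03°

At ω = 108 rad/s:
zero (1 + j108·1) = 1 + j108 → |·| ≈ 108, ∠ ≈ 89.47°
zero (1 + j108·0.5) = 1 + j54 → |·| ≈ 54.009, ∠ ≈ 88.94°
pole (1 + j108·0.25) = 1 + j27 → |·| ≈ 27.019, ∠ ≈ 87.88°
pole (1 + j108·0.005) = 1 + j0.54 → |·| ≈ 1.1365, ∠ ≈ 28.37°
|H| = 0.0125 · 108 · 54.009 / (27.019 · 1.1365) ≈ 2.3744
Gain = 20 log₁₀(2.3744) ≈ 7.51 dB
∠H = (89.47° + 88.94°) − (87.88° + 28.37°) = 62.16°

ω = 20: -6.2 dB, 87.0°; ω = 108: 7.5 dB, 62.2°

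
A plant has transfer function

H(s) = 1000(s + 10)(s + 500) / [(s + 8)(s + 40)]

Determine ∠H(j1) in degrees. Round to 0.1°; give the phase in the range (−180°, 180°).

-2.7°

At s = jω = j1:
zero (s+10): 10 + j1 → |·| = √(10²+1²) = √101 ≈ 10.05, ∠ = arctan(1/10) ≈ 5.71°
zero (s+500): 500 + j1 → |·| = √(500²+1²) = √250001 ≈ 500, ∠ = arctan(1/500) ≈ 0.11°
pole (s+8): 8 + j1 → |·| = √(8²+1²) = √65 ≈ 8.0623, ∠ = arctan(1/8) ≈ 7.13°
pole (s+40): 40 + j1 → |·| = √(40²+1²) = √1601 ≈ 40.012, ∠ = arctan(1/40) ≈ 1.43°
∠H = 5.82° − 8.56° = -2.74°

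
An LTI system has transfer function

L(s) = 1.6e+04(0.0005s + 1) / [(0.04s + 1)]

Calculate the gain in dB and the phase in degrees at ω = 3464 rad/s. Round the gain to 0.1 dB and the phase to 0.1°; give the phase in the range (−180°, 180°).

At ω = 3464 rad/s:
zero (1 + j3464·0.0005) = 1 + j1.732 → |·| ≈ 2, ∠ ≈ 60.00°
pole (1 + j3464·0.04) = 1 + j138.56 → |·| ≈ 138.56, ∠ ≈ 89.59°
|L| = 1.6e+04 · 2 / (138.56) ≈ 230.95
Gain = 20 log₁₀(230.95) ≈ 47.27 dB
∠L = (60.00°) − (89.59°) = -29.59°

47.3 dB, -29.6°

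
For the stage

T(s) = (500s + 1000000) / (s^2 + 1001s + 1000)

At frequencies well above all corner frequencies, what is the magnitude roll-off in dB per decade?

Each pole contributes −20 dB/decade at high frequency; each zero contributes +20 dB/decade.
Net: 1 zero(s) − 2 pole(s) → -20 dB/decade.

-20 dB/decade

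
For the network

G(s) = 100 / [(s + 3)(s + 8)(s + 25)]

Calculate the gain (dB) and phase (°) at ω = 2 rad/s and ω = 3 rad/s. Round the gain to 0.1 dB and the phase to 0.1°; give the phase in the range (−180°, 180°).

At s = jω = j2:
pole (s+3): 3 + j2 → |·| = √(3²+2²) = √13 ≈ 3.6056, ∠ = arctan(2/3) ≈ 33.69°
pole (s+8): 8 + j2 → |·| = √(8²+2²) = √68 ≈ 8.2462, ∠ = arctan(2/8) ≈ 14.04°
pole (s+25): 25 + j2 → |·| = √(25²+2²) = √629 ≈ 25.08, ∠ = arctan(2/25) ≈ 4.57°
|G| = 100 / 745.69 ≈ 0.1341
Gain = 20 log₁₀(0.1341) ≈ -17.45 dB
∠G = 0.00° − 52.30° = -52.30°

At s = jω = j3:
pole (s+3): 3 + j3 → |·| = √(3²+3²) = √18 ≈ 4.2426, ∠ = arctan(3/3) ≈ 45.00°
pole (s+8): 8 + j3 → |·| = √(8²+3²) = √73 ≈ 8.544, ∠ = arctan(3/8) ≈ 20.56°
pole (s+25): 25 + j3 → |·| = √(25²+3²) = √634 ≈ 25.179, ∠ = arctan(3/25) ≈ 6.84°
|G| = 100 / 912.71 ≈ 0.10956
Gain = 20 log₁₀(0.10956) ≈ -19.21 dB
∠G = 0.00° − 72.40° = -72.40°

ω = 2: -17.5 dB, -52.3°; ω = 3: -19.2 dB, -72.4°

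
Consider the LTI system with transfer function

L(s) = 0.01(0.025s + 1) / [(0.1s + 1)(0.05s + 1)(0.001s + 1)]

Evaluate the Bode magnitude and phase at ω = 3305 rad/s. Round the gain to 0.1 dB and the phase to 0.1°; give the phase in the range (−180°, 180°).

-107.2 dB, -163.3°

At ω = 3305 rad/s:
zero (1 + j3305·0.025) = 1 + j82.625 → |·| ≈ 82.631, ∠ ≈ 89.31°
pole (1 + j3305·0.1) = 1 + j330.5 → |·| ≈ 330.5, ∠ ≈ 89.83°
pole (1 + j3305·0.05) = 1 + j165.25 → |·| ≈ 165.25, ∠ ≈ 89.65°
pole (1 + j3305·0.001) = 1 + j3.305 → |·| ≈ 3.453, ∠ ≈ 73.17°
|L| = 0.01 · 82.631 / (330.5 · 165.25 · 3.453) ≈ 4.3816e-06
Gain = 20 log₁₀(4.3816e-06) ≈ -107.17 dB
∠L = (89.31°) − (89.83° + 89.65° + 73.17°) = -163.34°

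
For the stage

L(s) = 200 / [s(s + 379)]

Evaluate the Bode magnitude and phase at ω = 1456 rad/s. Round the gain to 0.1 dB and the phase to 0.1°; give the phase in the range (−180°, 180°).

-80.8 dB, -165.4°

At s = jω = j1456:
pole (s+379): 379 + j1456 → |·| = √(379²+1456²) = √2263577 ≈ 1504.5, ∠ = arctan(1456/379) ≈ 75.41°
pole at origin: |s| = 1456, ∠ = 90.00° (in denominator)
|L| = 200 / 2.1906e+06 ≈ 9.1299e-05
Gain = 20 log₁₀(9.1299e-05) ≈ -80.79 dB
∠L = 0.00° − 165.41° = -165.41°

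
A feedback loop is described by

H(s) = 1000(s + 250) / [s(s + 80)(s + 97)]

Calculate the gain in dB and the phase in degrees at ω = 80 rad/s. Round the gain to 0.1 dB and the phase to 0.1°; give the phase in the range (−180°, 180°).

-12.7 dB, -156.8°

At s = jω = j80:
zero (s+250): 250 + j80 → |·| = √(250²+80²) = √68900 ≈ 262.49, ∠ = arctan(80/250) ≈ 17.74°
pole (s+80): 80 + j80 → |·| = √(80²+80²) = √12800 ≈ 113.14, ∠ = arctan(80/80) ≈ 45.00°
pole (s+97): 97 + j80 → |·| = √(97²+80²) = √15809 ≈ 125.73, ∠ = arctan(80/97) ≈ 39.51°
pole at origin: |s| = 80, ∠ = 90.00° (in denominator)
|H| = 1000 · 262.49 / 1.138e+06 ≈ 0.23066
Gain = 20 log₁₀(0.23066) ≈ -12.74 dB
∠H = 17.74° − 174.51° = -156.77°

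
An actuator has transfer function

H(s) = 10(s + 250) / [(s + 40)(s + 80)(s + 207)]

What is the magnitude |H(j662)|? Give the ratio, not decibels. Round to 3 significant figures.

2.31e-05

At s = jω = j662:
zero (s+250): 250 + j662 → |·| = √(250²+662²) = √500744 ≈ 707.63, ∠ = arctan(662/250) ≈ 69.31°
pole (s+40): 40 + j662 → |·| = √(40²+662²) = √439844 ≈ 663.21, ∠ = arctan(662/40) ≈ 86.54°
pole (s+80): 80 + j662 → |·| = √(80²+662²) = √444644 ≈ 666.82, ∠ = arctan(662/80) ≈ 83.11°
pole (s+207): 207 + j662 → |·| = √(207²+662²) = √481093 ≈ 693.61, ∠ = arctan(662/207) ≈ 72.64°
|H| = 10 · 707.63 / 3.0674e+08 ≈ 2.3069e-05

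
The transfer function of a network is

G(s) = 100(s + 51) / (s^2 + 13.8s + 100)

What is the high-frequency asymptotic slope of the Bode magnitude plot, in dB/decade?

Each pole contributes −20 dB/decade at high frequency; each zero contributes +20 dB/decade.
Net: 1 zero(s) − 2 pole(s) → -20 dB/decade.

-20 dB/decade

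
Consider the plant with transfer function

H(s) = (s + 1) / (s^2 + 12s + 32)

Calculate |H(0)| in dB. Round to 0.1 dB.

-30.1 dB

H(0) = 1 / 32 = 0.03125
20 log₁₀(0.03125) ≈ -30.10 dB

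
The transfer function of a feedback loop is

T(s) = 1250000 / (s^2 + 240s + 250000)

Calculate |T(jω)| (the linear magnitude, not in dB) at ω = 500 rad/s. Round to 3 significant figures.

10.4

At s = jω = j500:
quadratic: (j500)² + 240·j500 + 250000 = 0 + j120000 → |·| ≈ 1.2e+05, ∠ ≈ 90.00°
|T| = 1250000 / 1.2e+05 ≈ 10.417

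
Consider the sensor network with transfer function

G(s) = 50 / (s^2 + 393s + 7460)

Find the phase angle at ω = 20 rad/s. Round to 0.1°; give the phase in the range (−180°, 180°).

Substitute s = j20:
Numerator: 50 = 50 + j0
Denominator: (j20)^2 + 393(j20) + 7460 = 7060 + j7860
|N| = √(50² + 0²) ≈ 50, ∠N ≈ 0.00°
|D| = √(7060² + 7860²) ≈ 10565, ∠D ≈ 48.07°
∠G = 0.00° − 48.07° = -48.07°

-48.1°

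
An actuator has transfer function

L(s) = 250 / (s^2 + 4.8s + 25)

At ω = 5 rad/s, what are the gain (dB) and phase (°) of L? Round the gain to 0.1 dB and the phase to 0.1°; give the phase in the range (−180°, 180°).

20.4 dB, -90.0°

At s = jω = j5:
quadratic: (j5)² + 4.8·j5 + 25 = 0 + j24 → |·| ≈ 24, ∠ ≈ 90.00°
|L| = 250 / 24 ≈ 10.417
Gain = 20 log₁₀(10.417) ≈ 20.35 dB
∠L = 0.00° − 90.00° = -90.00°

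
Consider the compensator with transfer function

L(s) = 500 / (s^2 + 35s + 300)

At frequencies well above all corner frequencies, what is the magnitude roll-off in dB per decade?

-40 dB/decade

Each pole contributes −20 dB/decade at high frequency; each zero contributes +20 dB/decade.
Net: 0 zero(s) − 2 pole(s) → -40 dB/decade.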